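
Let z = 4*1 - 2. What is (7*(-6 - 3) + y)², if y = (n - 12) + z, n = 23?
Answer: 2500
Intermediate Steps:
z = 2 (z = 4 - 2 = 2)
y = 13 (y = (23 - 12) + 2 = 11 + 2 = 13)
(7*(-6 - 3) + y)² = (7*(-6 - 3) + 13)² = (7*(-9) + 13)² = (-63 + 13)² = (-50)² = 2500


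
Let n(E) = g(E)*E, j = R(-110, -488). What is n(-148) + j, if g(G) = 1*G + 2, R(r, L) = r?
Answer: 21498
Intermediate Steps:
g(G) = 2 + G (g(G) = G + 2 = 2 + G)
j = -110
n(E) = E*(2 + E) (n(E) = (2 + E)*E = E*(2 + E))
n(-148) + j = -148*(2 - 148) - 110 = -148*(-146) - 110 = 21608 - 110 = 21498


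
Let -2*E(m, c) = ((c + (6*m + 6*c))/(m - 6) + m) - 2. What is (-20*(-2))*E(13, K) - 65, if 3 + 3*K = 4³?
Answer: -19205/21 ≈ -914.52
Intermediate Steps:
K = 61/3 (K = -1 + (⅓)*4³ = -1 + (⅓)*64 = -1 + 64/3 = 61/3 ≈ 20.333)
E(m, c) = 1 - m/2 - (6*m + 7*c)/(2*(-6 + m)) (E(m, c) = -(((c + (6*m + 6*c))/(m - 6) + m) - 2)/2 = -(((c + (6*c + 6*m))/(-6 + m) + m) - 2)/2 = -(((6*m + 7*c)/(-6 + m) + m) - 2)/2 = -((m + (6*m + 7*c)/(-6 + m)) - 2)/2 = -(-2 + m + (6*m + 7*c)/(-6 + m))/2 = 1 - m/2 - (6*m + 7*c)/(2*(-6 + m)))
(-20*(-2))*E(13, K) - 65 = (-20*(-2))*((-12 - 1*13² - 7*61/3 + 2*13)/(2*(-6 + 13))) - 65 = 40*((½)*(-12 - 1*169 - 427/3 + 26)/7) - 65 = 40*((½)*(⅐)*(-12 - 169 - 427/3 + 26)) - 65 = 40*((½)*(⅐)*(-892/3)) - 65 = 40*(-446/21) - 65 = -17840/21 - 65 = -19205/21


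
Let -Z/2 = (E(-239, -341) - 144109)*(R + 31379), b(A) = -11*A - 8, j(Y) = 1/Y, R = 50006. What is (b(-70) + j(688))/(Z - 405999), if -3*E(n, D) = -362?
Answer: 1572771/48373090836464 ≈ 3.2513e-8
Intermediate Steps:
b(A) = -8 - 11*A
E(n, D) = 362/3 (E(n, D) = -1/3*(-362) = 362/3)
Z = 70310943050/3 (Z = -2*(362/3 - 144109)*(50006 + 31379) = -(-863930)*81385/3 = -2*(-35155471525/3) = 70310943050/3 ≈ 2.3437e+10)
(b(-70) + j(688))/(Z - 405999) = ((-8 - 11*(-70)) + 1/688)/(70310943050/3 - 405999) = ((-8 + 770) + 1/688)/(70309725053/3) = (762 + 1/688)*(3/70309725053) = (524257/688)*(3/70309725053) = 1572771/48373090836464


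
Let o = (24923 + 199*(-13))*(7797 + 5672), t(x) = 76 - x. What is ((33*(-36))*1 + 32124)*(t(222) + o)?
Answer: 9306892597968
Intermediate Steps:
o = 300843584 (o = (24923 - 2587)*13469 = 22336*13469 = 300843584)
((33*(-36))*1 + 32124)*(t(222) + o) = ((33*(-36))*1 + 32124)*((76 - 1*222) + 300843584) = (-1188*1 + 32124)*((76 - 222) + 300843584) = (-1188 + 32124)*(-146 + 300843584) = 30936*300843438 = 9306892597968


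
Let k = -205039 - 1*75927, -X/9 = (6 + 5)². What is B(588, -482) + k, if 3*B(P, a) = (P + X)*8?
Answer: -282302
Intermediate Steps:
X = -1089 (X = -9*(6 + 5)² = -9*11² = -9*121 = -1089)
B(P, a) = -2904 + 8*P/3 (B(P, a) = ((P - 1089)*8)/3 = ((-1089 + P)*8)/3 = (-8712 + 8*P)/3 = -2904 + 8*P/3)
k = -280966 (k = -205039 - 75927 = -280966)
B(588, -482) + k = (-2904 + (8/3)*588) - 280966 = (-2904 + 1568) - 280966 = -1336 - 280966 = -282302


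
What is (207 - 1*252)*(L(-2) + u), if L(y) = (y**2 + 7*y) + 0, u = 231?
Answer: -9945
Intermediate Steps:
L(y) = y**2 + 7*y
(207 - 1*252)*(L(-2) + u) = (207 - 1*252)*(-2*(7 - 2) + 231) = (207 - 252)*(-2*5 + 231) = -45*(-10 + 231) = -45*221 = -9945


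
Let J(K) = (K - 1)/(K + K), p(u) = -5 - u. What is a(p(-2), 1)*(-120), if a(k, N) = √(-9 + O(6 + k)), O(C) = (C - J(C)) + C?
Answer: -40*I*√30 ≈ -219.09*I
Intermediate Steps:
J(K) = (-1 + K)/(2*K) (J(K) = (-1 + K)/((2*K)) = (-1 + K)*(1/(2*K)) = (-1 + K)/(2*K))
O(C) = 2*C - (-1 + C)/(2*C) (O(C) = (C - (-1 + C)/(2*C)) + C = 2*C - (-1 + C)/(2*C))
a(k, N) = √(-9 + (-5 - k + 4*(6 + k)²)/(2*(6 + k))) (a(k, N) = √(-9 + (1 - (6 + k) + 4*(6 + k)²)/(2*(6 + k))) = √(-9 + (1 + (-6 - k) + 4*(6 + k)²)/(2*(6 + k))) = √(-9 + (-5 - k + 4*(6 + k)²)/(2*(6 + k))))
a(p(-2), 1)*(-120) = (√2*√((31 + 4*(-5 - 1*(-2))² + 29*(-5 - 1*(-2)))/(6 + (-5 - 1*(-2))))/2)*(-120) = (√2*√((31 + 4*(-5 + 2)² + 29*(-5 + 2))/(6 + (-5 + 2)))/2)*(-120) = (√2*√((31 + 4*(-3)² + 29*(-3))/(6 - 3))/2)*(-120) = (√2*√((31 + 4*9 - 87)/3)/2)*(-120) = (√2*√((31 + 36 - 87)/3)/2)*(-120) = (√2*√((⅓)*(-20))/2)*(-120) = (√2*√(-20/3)/2)*(-120) = (√2*(2*I*√15/3)/2)*(-120) = (I*√30/3)*(-120) = -40*I*√30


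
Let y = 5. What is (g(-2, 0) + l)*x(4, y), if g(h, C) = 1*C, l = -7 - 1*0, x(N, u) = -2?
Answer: 14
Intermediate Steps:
l = -7 (l = -7 + 0 = -7)
g(h, C) = C
(g(-2, 0) + l)*x(4, y) = (0 - 7)*(-2) = -7*(-2) = 14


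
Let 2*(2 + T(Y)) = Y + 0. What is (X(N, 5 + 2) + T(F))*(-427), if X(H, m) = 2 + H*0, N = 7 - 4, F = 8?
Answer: -1708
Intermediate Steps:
T(Y) = -2 + Y/2 (T(Y) = -2 + (Y + 0)/2 = -2 + Y/2)
N = 3
X(H, m) = 2 (X(H, m) = 2 + 0 = 2)
(X(N, 5 + 2) + T(F))*(-427) = (2 + (-2 + (½)*8))*(-427) = (2 + (-2 + 4))*(-427) = (2 + 2)*(-427) = 4*(-427) = -1708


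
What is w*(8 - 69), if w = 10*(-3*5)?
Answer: 9150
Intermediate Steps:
w = -150 (w = 10*(-15) = -150)
w*(8 - 69) = -150*(8 - 69) = -150*(-61) = 9150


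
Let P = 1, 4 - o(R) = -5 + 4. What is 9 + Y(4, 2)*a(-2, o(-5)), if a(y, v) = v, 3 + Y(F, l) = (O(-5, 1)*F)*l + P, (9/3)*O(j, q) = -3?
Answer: -41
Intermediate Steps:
o(R) = 5 (o(R) = 4 - (-5 + 4) = 4 - 1*(-1) = 4 + 1 = 5)
O(j, q) = -1 (O(j, q) = (⅓)*(-3) = -1)
Y(F, l) = -2 - F*l (Y(F, l) = -3 + ((-F)*l + 1) = -3 + (-F*l + 1) = -3 + (1 - F*l) = -2 - F*l)
9 + Y(4, 2)*a(-2, o(-5)) = 9 + (-2 - 1*4*2)*5 = 9 + (-2 - 8)*5 = 9 - 10*5 = 9 - 50 = -41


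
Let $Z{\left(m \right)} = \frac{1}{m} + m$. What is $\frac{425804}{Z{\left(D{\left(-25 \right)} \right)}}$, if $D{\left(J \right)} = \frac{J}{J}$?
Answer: $212902$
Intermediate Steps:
$D{\left(J \right)} = 1$
$Z{\left(m \right)} = m + \frac{1}{m}$
$\frac{425804}{Z{\left(D{\left(-25 \right)} \right)}} = \frac{425804}{1 + 1^{-1}} = \frac{425804}{1 + 1} = \frac{425804}{2} = 425804 \cdot \frac{1}{2} = 212902$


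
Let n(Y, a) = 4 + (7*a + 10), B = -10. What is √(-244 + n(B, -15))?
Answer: I*√335 ≈ 18.303*I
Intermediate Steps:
n(Y, a) = 14 + 7*a (n(Y, a) = 4 + (10 + 7*a) = 14 + 7*a)
√(-244 + n(B, -15)) = √(-244 + (14 + 7*(-15))) = √(-244 + (14 - 105)) = √(-244 - 91) = √(-335) = I*√335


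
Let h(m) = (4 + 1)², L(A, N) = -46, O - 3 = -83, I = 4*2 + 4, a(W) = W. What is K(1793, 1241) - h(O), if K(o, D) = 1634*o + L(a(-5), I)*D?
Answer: 2872651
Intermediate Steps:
I = 12 (I = 8 + 4 = 12)
O = -80 (O = 3 - 83 = -80)
h(m) = 25 (h(m) = 5² = 25)
K(o, D) = -46*D + 1634*o (K(o, D) = 1634*o - 46*D = -46*D + 1634*o)
K(1793, 1241) - h(O) = (-46*1241 + 1634*1793) - 1*25 = (-57086 + 2929762) - 25 = 2872676 - 25 = 2872651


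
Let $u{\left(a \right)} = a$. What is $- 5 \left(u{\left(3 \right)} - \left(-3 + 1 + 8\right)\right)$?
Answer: $15$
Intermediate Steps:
$- 5 \left(u{\left(3 \right)} - \left(-3 + 1 + 8\right)\right) = - 5 \left(3 - \left(-3 + 1 + 8\right)\right) = - 5 \left(3 + \left(3 - \left(1 + 8\right)\right)\right) = - 5 \left(3 + \left(3 - 9\right)\right) = - 5 \left(3 - 6\right) = \left(-5\right) \left(-3\right) = 15$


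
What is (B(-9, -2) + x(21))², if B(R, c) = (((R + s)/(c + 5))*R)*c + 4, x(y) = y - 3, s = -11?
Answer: 9604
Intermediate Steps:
x(y) = -3 + y
B(R, c) = 4 + R*c*(-11 + R)/(5 + c) (B(R, c) = (((R - 11)/(c + 5))*R)*c + 4 = (((-11 + R)/(5 + c))*R)*c + 4 = (R*(-11 + R)/(5 + c))*c + 4 = R*c*(-11 + R)/(5 + c) + 4 = 4 + R*c*(-11 + R)/(5 + c))
(B(-9, -2) + x(21))² = ((20 + 4*(-2) - 2*(-9)² - 11*(-9)*(-2))/(5 - 2) + (-3 + 21))² = ((20 - 8 - 2*81 - 198)/3 + 18)² = ((20 - 8 - 162 - 198)/3 + 18)² = ((⅓)*(-348) + 18)² = (-116 + 18)² = (-98)² = 9604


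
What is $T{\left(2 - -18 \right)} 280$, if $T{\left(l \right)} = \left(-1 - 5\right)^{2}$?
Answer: $10080$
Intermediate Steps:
$T{\left(l \right)} = 36$ ($T{\left(l \right)} = \left(-6\right)^{2} = 36$)
$T{\left(2 - -18 \right)} 280 = 36 \cdot 280 = 10080$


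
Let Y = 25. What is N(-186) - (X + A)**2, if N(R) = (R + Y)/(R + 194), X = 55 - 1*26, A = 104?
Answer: -141673/8 ≈ -17709.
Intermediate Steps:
X = 29 (X = 55 - 26 = 29)
N(R) = (25 + R)/(194 + R) (N(R) = (R + 25)/(R + 194) = (25 + R)/(194 + R))
N(-186) - (X + A)**2 = (25 - 186)/(194 - 186) - (29 + 104)**2 = -161/8 - 1*133**2 = (1/8)*(-161) - 1*17689 = -161/8 - 17689 = -141673/8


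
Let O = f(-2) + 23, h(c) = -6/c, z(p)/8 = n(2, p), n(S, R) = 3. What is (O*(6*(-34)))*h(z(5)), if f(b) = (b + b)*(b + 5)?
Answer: 561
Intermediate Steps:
z(p) = 24 (z(p) = 8*3 = 24)
f(b) = 2*b*(5 + b) (f(b) = (2*b)*(5 + b) = 2*b*(5 + b))
O = 11 (O = 2*(-2)*(5 - 2) + 23 = 2*(-2)*3 + 23 = -12 + 23 = 11)
(O*(6*(-34)))*h(z(5)) = (11*(6*(-34)))*(-6/24) = (11*(-204))*(-6*1/24) = -2244*(-¼) = 561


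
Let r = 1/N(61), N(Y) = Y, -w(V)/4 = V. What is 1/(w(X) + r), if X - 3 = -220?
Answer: 61/52949 ≈ 0.0011521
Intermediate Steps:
X = -217 (X = 3 - 220 = -217)
w(V) = -4*V
r = 1/61 ≈ 0.016393
1/(w(X) + r) = 1/(-4*(-217) + 1/61) = 1/(868 + 1/61) = 1/(52949/61) = 61/52949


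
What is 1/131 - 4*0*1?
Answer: 1/131 ≈ 0.0076336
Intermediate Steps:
1/131 - 4*0*1 = 1/131 + 0*1 = 1/131 + 0 = 1/131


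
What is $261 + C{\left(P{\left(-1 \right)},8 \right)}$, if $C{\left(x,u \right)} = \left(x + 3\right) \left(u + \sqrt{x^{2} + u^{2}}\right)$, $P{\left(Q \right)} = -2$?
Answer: $269 + 2 \sqrt{17} \approx 277.25$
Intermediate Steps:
$C{\left(x,u \right)} = \left(3 + x\right) \left(u + \sqrt{u^{2} + x^{2}}\right)$
$261 + C{\left(P{\left(-1 \right)},8 \right)} = 261 + \left(3 \cdot 8 + 3 \sqrt{8^{2} + \left(-2\right)^{2}} + 8 \left(-2\right) - 2 \sqrt{8^{2} + \left(-2\right)^{2}}\right) = 261 + \left(24 + 3 \sqrt{64 + 4} - 16 - 2 \sqrt{64 + 4}\right) = 261 + \left(24 + 3 \sqrt{68} - 16 - 2 \sqrt{68}\right) = 261 + \left(24 + 3 \cdot 2 \sqrt{17} - 16 - 2 \cdot 2 \sqrt{17}\right) = 261 + \left(24 + 6 \sqrt{17} - 16 - 4 \sqrt{17}\right) = 261 + \left(8 + 2 \sqrt{17}\right) = 269 + 2 \sqrt{17}$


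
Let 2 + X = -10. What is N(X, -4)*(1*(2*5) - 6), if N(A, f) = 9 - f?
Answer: 52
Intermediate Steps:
X = -12 (X = -2 - 10 = -12)
N(X, -4)*(1*(2*5) - 6) = (9 - 1*(-4))*(1*(2*5) - 6) = (9 + 4)*(1*10 - 6) = 13*(10 - 6) = 13*4 = 52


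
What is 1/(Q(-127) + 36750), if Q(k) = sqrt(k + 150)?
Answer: 36750/1350562477 - sqrt(23)/1350562477 ≈ 2.7207e-5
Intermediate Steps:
Q(k) = sqrt(150 + k)
1/(Q(-127) + 36750) = 1/(sqrt(150 - 127) + 36750) = 1/(sqrt(23) + 36750) = 1/(36750 + sqrt(23))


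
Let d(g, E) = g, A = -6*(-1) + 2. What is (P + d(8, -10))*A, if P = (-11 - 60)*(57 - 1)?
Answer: -31744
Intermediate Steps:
A = 8 (A = 6 + 2 = 8)
P = -3976 (P = -71*56 = -3976)
(P + d(8, -10))*A = (-3976 + 8)*8 = -3968*8 = -31744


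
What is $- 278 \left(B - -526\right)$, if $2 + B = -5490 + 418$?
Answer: $1264344$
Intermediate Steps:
$B = -5074$ ($B = -2 + \left(-5490 + 418\right) = -2 - 5072 = -5074$)
$- 278 \left(B - -526\right) = - 278 \left(-5074 - -526\right) = - 278 \left(-5074 + 526\right) = \left(-278\right) \left(-4548\right) = 1264344$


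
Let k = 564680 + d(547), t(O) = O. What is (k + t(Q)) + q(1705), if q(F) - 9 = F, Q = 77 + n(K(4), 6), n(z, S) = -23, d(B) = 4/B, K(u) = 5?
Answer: 309847060/547 ≈ 5.6645e+5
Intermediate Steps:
Q = 54 (Q = 77 - 23 = 54)
q(F) = 9 + F
k = 308879964/547 (k = 564680 + 4/547 = 308879964/547 ≈ 5.6468e+5)
(k + t(Q)) + q(1705) = (308879964/547 + 54) + (9 + 1705) = 308909502/547 + 1714 = 309847060/547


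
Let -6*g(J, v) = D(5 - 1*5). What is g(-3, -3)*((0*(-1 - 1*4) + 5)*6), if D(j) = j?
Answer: 0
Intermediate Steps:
g(J, v) = 0 (g(J, v) = -(5 - 1*5)/6 = -(5 - 5)/6 = -1/6*0 = 0)
g(-3, -3)*((0*(-1 - 1*4) + 5)*6) = 0*((0*(-1 - 1*4) + 5)*6) = 0*((0*(-1 - 4) + 5)*6) = 0*((0*(-5) + 5)*6) = 0*((0 + 5)*6) = 0*(5*6) = 0*30 = 0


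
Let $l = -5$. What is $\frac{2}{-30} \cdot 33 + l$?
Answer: $- \frac{36}{5} \approx -7.2$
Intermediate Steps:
$\frac{2}{-30} \cdot 33 + l = \frac{2}{-30} \cdot 33 - 5 = 2 \left(- \frac{1}{30}\right) 33 - 5 = \left(- \frac{1}{15}\right) 33 - 5 = - \frac{11}{5} - 5 = - \frac{36}{5}$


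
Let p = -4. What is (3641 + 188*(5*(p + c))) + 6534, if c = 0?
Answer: 6415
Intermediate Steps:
(3641 + 188*(5*(p + c))) + 6534 = (3641 + 188*(5*(-4 + 0))) + 6534 = (3641 + 188*(5*(-4))) + 6534 = (3641 + 188*(-20)) + 6534 = (3641 - 3760) + 6534 = -119 + 6534 = 6415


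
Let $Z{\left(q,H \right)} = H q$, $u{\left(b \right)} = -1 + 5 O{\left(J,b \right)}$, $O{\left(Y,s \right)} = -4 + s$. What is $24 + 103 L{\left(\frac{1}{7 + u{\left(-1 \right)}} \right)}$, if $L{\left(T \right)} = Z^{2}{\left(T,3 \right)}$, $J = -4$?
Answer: $\frac{9591}{361} \approx 26.568$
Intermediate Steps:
$u{\left(b \right)} = -21 + 5 b$ ($u{\left(b \right)} = -1 + 5 \left(-4 + b\right) = -1 + \left(-20 + 5 b\right) = -21 + 5 b$)
$L{\left(T \right)} = 9 T^{2}$ ($L{\left(T \right)} = \left(3 T\right)^{2} = 9 T^{2}$)
$24 + 103 L{\left(\frac{1}{7 + u{\left(-1 \right)}} \right)} = 24 + 103 \cdot 9 \left(\frac{1}{7 + \left(-21 + 5 \left(-1\right)\right)}\right)^{2} = 24 + 103 \cdot 9 \left(\frac{1}{7 - 26}\right)^{2} = 24 + 103 \cdot 9 \left(\frac{1}{-19}\right)^{2} = 24 + 103 \cdot 9 \left(- \frac{1}{19}\right)^{2} = 24 + 103 \cdot 9 \cdot \frac{1}{361} = 24 + 103 \cdot \frac{9}{361} = 24 + \frac{927}{361} = \frac{9591}{361}$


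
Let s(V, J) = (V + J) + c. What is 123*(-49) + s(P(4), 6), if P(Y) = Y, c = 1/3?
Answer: -18050/3 ≈ -6016.7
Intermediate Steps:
c = ⅓ ≈ 0.33333
s(V, J) = ⅓ + J + V (s(V, J) = (V + J) + ⅓ = (J + V) + ⅓ = ⅓ + J + V)
123*(-49) + s(P(4), 6) = 123*(-49) + (⅓ + 6 + 4) = -6027 + 31/3 = -18050/3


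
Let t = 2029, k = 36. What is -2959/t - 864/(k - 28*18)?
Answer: 10229/26377 ≈ 0.38780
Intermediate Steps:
-2959/t - 864/(k - 28*18) = -2959/2029 - 864/(36 - 28*18) = -2959*1/2029 - 864/(36 - 504) = -2959/2029 - 864/(-468) = -2959/2029 - 864*(-1/468) = -2959/2029 + 24/13 = 10229/26377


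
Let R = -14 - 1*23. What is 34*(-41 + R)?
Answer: -2652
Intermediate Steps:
R = -37 (R = -14 - 23 = -37)
34*(-41 + R) = 34*(-41 - 37) = 34*(-78) = -2652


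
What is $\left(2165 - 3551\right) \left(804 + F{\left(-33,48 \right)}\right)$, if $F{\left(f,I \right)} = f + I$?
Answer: $-1135134$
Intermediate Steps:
$F{\left(f,I \right)} = I + f$
$\left(2165 - 3551\right) \left(804 + F{\left(-33,48 \right)}\right) = \left(2165 - 3551\right) \left(804 + \left(48 - 33\right)\right) = - 1386 \left(804 + 15\right) = \left(-1386\right) 819 = -1135134$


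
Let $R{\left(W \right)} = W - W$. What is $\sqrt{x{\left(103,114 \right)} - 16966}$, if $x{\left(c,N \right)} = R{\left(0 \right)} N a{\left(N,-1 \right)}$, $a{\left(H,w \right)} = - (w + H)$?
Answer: $i \sqrt{16966} \approx 130.25 i$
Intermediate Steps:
$R{\left(W \right)} = 0$
$a{\left(H,w \right)} = - H - w$ ($a{\left(H,w \right)} = - (H + w) = - H - w$)
$x{\left(c,N \right)} = 0$ ($x{\left(c,N \right)} = 0 N \left(- N - -1\right) = 0 \left(- N + 1\right) = 0 \left(1 - N\right) = 0$)
$\sqrt{x{\left(103,114 \right)} - 16966} = \sqrt{0 - 16966} = \sqrt{-16966} = i \sqrt{16966}$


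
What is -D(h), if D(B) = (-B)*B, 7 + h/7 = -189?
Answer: 1882384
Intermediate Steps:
h = -1372 (h = -49 + 7*(-189) = -49 - 1323 = -1372)
D(B) = -B**2
-D(h) = -(-1)*(-1372)**2 = -(-1)*1882384 = -1*(-1882384) = 1882384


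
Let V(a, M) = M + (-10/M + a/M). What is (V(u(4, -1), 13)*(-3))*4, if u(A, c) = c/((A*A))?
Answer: -7629/52 ≈ -146.71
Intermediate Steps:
u(A, c) = c/A² (u(A, c) = c/(A²) = c/A²)
V(a, M) = M - 10/M + a/M
(V(u(4, -1), 13)*(-3))*4 = (((-10 - 1/4² + 13²)/13)*(-3))*4 = (((-10 - 1*1/16 + 169)/13)*(-3))*4 = (((-10 - 1/16 + 169)/13)*(-3))*4 = (((1/13)*(2543/16))*(-3))*4 = ((2543/208)*(-3))*4 = -7629/208*4 = -7629/52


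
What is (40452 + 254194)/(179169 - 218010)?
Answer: -26786/3531 ≈ -7.5860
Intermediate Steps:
(40452 + 254194)/(179169 - 218010) = 294646/(-38841) = 294646*(-1/38841) = -26786/3531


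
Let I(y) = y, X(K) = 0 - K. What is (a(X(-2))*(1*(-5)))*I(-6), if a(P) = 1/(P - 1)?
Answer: 30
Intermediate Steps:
X(K) = -K
a(P) = 1/(-1 + P)
(a(X(-2))*(1*(-5)))*I(-6) = ((1*(-5))/(-1 - 1*(-2)))*(-6) = (-5/(-1 + 2))*(-6) = (-5/1)*(-6) = (1*(-5))*(-6) = -5*(-6) = 30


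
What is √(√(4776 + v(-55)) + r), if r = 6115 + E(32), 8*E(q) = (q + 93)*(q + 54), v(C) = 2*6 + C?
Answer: √(29835 + 4*√4733)/2 ≈ 86.761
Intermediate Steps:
v(C) = 12 + C
E(q) = (54 + q)*(93 + q)/8 (E(q) = ((q + 93)*(q + 54))/8 = ((93 + q)*(54 + q))/8 = ((54 + q)*(93 + q))/8 = (54 + q)*(93 + q)/8)
r = 29835/4 (r = 6115 + (2511/4 + (⅛)*32² + (147/8)*32) = 6115 + (2511/4 + (⅛)*1024 + 588) = 6115 + (2511/4 + 128 + 588) = 6115 + 5375/4 = 29835/4 ≈ 7458.8)
√(√(4776 + v(-55)) + r) = √(√(4776 + (12 - 55)) + 29835/4) = √(√(4776 - 43) + 29835/4) = √(√4733 + 29835/4) = √(29835/4 + √4733)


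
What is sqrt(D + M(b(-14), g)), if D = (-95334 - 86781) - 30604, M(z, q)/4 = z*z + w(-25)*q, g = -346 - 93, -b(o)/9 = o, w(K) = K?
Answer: I*sqrt(105315) ≈ 324.52*I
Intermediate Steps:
b(o) = -9*o
g = -439
M(z, q) = -100*q + 4*z**2 (M(z, q) = 4*(z*z - 25*q) = 4*(z**2 - 25*q) = -100*q + 4*z**2)
D = -212719 (D = -182115 - 30604 = -212719)
sqrt(D + M(b(-14), g)) = sqrt(-212719 + (-100*(-439) + 4*(-9*(-14))**2)) = sqrt(-212719 + (43900 + 4*126**2)) = sqrt(-212719 + (43900 + 4*15876)) = sqrt(-212719 + (43900 + 63504)) = sqrt(-212719 + 107404) = sqrt(-105315) = I*sqrt(105315)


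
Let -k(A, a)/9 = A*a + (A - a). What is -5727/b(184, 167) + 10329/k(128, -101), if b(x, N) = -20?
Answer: 218250379/761940 ≈ 286.44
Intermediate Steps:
k(A, a) = -9*A + 9*a - 9*A*a (k(A, a) = -9*(A*a + (A - a)) = -9*(A - a + A*a) = -9*A + 9*a - 9*A*a)
-5727/b(184, 167) + 10329/k(128, -101) = -5727/(-20) + 10329/(-9*128 + 9*(-101) - 9*128*(-101)) = -5727*(-1/20) + 10329/(-1152 - 909 + 116352) = 5727/20 + 10329/114291 = 5727/20 + 10329*(1/114291) = 5727/20 + 3443/38097 = 218250379/761940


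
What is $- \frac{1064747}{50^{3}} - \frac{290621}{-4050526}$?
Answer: $- \frac{2138228890961}{253157875000} \approx -8.4462$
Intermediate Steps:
$- \frac{1064747}{50^{3}} - \frac{290621}{-4050526} = - \frac{1064747}{125000} - - \frac{290621}{4050526} = \left(-1064747\right) \frac{1}{125000} + \frac{290621}{4050526} = - \frac{1064747}{125000} + \frac{290621}{4050526} = - \frac{2138228890961}{253157875000}$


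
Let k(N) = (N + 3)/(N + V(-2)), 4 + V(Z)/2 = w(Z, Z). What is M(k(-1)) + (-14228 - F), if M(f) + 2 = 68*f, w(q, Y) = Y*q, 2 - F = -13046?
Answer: -27414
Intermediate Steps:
F = 13048 (F = 2 - 1*(-13046) = 2 + 13046 = 13048)
V(Z) = -8 + 2*Z² (V(Z) = -8 + 2*(Z*Z) = -8 + 2*Z²)
k(N) = (3 + N)/N (k(N) = (N + 3)/(N + (-8 + 2*(-2)²)) = (3 + N)/(N + (-8 + 2*4)) = (3 + N)/(N + (-8 + 8)) = (3 + N)/(N + 0) = (3 + N)/N)
M(f) = -2 + 68*f
M(k(-1)) + (-14228 - F) = (-2 + 68*((3 - 1)/(-1))) + (-14228 - 1*13048) = (-2 + 68*(-1*2)) + (-14228 - 13048) = (-2 + 68*(-2)) - 27276 = (-2 - 136) - 27276 = -138 - 27276 = -27414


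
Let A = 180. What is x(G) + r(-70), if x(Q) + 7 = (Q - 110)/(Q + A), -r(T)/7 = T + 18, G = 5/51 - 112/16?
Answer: 1572817/4414 ≈ 356.32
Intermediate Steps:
G = -352/51 (G = 5*(1/51) - 112*1/16 = 5/51 - 7 = -352/51 ≈ -6.9020)
r(T) = -126 - 7*T (r(T) = -7*(T + 18) = -7*(18 + T) = -126 - 7*T)
x(Q) = -7 + (-110 + Q)/(180 + Q) (x(Q) = -7 + (Q - 110)/(Q + 180) = -7 + (-110 + Q)/(180 + Q))
x(G) + r(-70) = 2*(-685 - 3*(-352/51))/(180 - 352/51) + (-126 - 7*(-70)) = 2*(-685 + 352/17)/(8828/51) + (-126 + 490) = 2*(51/8828)*(-11293/17) + 364 = -33879/4414 + 364 = 1572817/4414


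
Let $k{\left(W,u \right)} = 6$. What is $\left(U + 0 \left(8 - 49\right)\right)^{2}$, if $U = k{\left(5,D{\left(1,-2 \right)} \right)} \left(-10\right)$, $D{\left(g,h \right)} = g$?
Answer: $3600$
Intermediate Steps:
$U = -60$ ($U = 6 \left(-10\right) = -60$)
$\left(U + 0 \left(8 - 49\right)\right)^{2} = \left(-60 + 0 \left(8 - 49\right)\right)^{2} = \left(-60 + 0 \left(-41\right)\right)^{2} = \left(-60 + 0\right)^{2} = \left(-60\right)^{2} = 3600$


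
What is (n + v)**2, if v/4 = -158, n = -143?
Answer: 600625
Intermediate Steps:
v = -632 (v = 4*(-158) = -632)
(n + v)**2 = (-143 - 632)**2 = (-775)**2 = 600625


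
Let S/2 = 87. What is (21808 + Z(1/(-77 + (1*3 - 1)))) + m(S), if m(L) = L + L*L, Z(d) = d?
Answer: 3919349/75 ≈ 52258.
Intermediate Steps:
S = 174 (S = 2*87 = 174)
m(L) = L + L**2
(21808 + Z(1/(-77 + (1*3 - 1)))) + m(S) = (21808 + 1/(-77 + (1*3 - 1))) + 174*(1 + 174) = (21808 + 1/(-77 + (3 - 1))) + 174*175 = (21808 + 1/(-77 + 2)) + 30450 = (21808 + 1/(-75)) + 30450 = (21808 - 1/75) + 30450 = 1635599/75 + 30450 = 3919349/75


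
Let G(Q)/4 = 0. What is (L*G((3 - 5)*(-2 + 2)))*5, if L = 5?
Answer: 0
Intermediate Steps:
G(Q) = 0 (G(Q) = 4*0 = 0)
(L*G((3 - 5)*(-2 + 2)))*5 = (5*0)*5 = 0*5 = 0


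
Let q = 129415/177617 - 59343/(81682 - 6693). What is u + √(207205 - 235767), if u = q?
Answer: -75965836/1210847383 + I*√28562 ≈ -0.062738 + 169.0*I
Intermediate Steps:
q = -75965836/1210847383 (q = 129415*(1/177617) - 59343/74989 = 11765/16147 - 59343*1/74989 = 11765/16147 - 59343/74989 = -75965836/1210847383 ≈ -0.062738)
u = -75965836/1210847383 ≈ -0.062738
u + √(207205 - 235767) = -75965836/1210847383 + √(207205 - 235767) = -75965836/1210847383 + √(-28562) = -75965836/1210847383 + I*√28562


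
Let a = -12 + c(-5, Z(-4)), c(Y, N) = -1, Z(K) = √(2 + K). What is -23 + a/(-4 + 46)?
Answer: -979/42 ≈ -23.310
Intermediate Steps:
a = -13 (a = -12 - 1 = -13)
-23 + a/(-4 + 46) = -23 - 13/(-4 + 46) = -23 - 13/42 = -979/42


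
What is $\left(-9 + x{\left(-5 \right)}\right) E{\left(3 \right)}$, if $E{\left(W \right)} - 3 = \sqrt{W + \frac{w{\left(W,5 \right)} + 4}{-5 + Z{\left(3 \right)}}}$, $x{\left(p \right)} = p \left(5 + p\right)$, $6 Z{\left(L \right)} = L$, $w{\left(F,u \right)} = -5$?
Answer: $-27 - 3 \sqrt{29} \approx -43.156$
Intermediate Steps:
$Z{\left(L \right)} = \frac{L}{6}$
$E{\left(W \right)} = 3 + \sqrt{\frac{2}{9} + W}$ ($E{\left(W \right)} = 3 + \sqrt{W + \frac{-5 + 4}{-5 + \frac{1}{6} \cdot 3}} = 3 + \sqrt{W - \frac{1}{-5 + \frac{1}{2}}} = 3 + \sqrt{W - \frac{1}{- \frac{9}{2}}} = 3 + \sqrt{W - - \frac{2}{9}} = 3 + \sqrt{W + \frac{2}{9}} = 3 + \sqrt{\frac{2}{9} + W}$)
$\left(-9 + x{\left(-5 \right)}\right) E{\left(3 \right)} = \left(-9 - 5 \left(5 - 5\right)\right) \left(3 + \frac{\sqrt{2 + 9 \cdot 3}}{3}\right) = \left(-9 - 0\right) \left(3 + \frac{\sqrt{2 + 27}}{3}\right) = \left(-9 + 0\right) \left(3 + \frac{\sqrt{29}}{3}\right) = - 9 \left(3 + \frac{\sqrt{29}}{3}\right) = -27 - 3 \sqrt{29}$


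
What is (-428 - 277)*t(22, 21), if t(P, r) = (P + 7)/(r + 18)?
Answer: -6815/13 ≈ -524.23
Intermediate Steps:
t(P, r) = (7 + P)/(18 + r)
(-428 - 277)*t(22, 21) = (-428 - 277)*((7 + 22)/(18 + 21)) = -705*29/39 = -6815/13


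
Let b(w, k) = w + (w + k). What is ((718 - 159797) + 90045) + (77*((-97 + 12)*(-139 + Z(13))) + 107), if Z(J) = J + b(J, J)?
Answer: 500488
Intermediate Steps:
b(w, k) = k + 2*w (b(w, k) = w + (k + w) = k + 2*w)
Z(J) = 4*J (Z(J) = J + (J + 2*J) = J + 3*J = 4*J)
((718 - 159797) + 90045) + (77*((-97 + 12)*(-139 + Z(13))) + 107) = ((718 - 159797) + 90045) + (77*((-97 + 12)*(-139 + 4*13)) + 107) = (-159079 + 90045) + (77*(-85*(-139 + 52)) + 107) = -69034 + (77*(-85*(-87)) + 107) = -69034 + (77*7395 + 107) = -69034 + (569415 + 107) = -69034 + 569522 = 500488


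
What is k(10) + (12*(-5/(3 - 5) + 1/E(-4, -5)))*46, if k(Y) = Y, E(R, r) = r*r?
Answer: 35302/25 ≈ 1412.1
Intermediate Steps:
E(R, r) = r**2
k(10) + (12*(-5/(3 - 5) + 1/E(-4, -5)))*46 = 10 + (12*(-5/(3 - 5) + 1/(-5)**2))*46 = 10 + (12*(-5/(-2) + 1/25))*46 = 10 + (12*(-5*(-1/2) + 1*(1/25)))*46 = 10 + (12*(5/2 + 1/25))*46 = 10 + (12*(127/50))*46 = 10 + (762/25)*46 = 10 + 35052/25 = 35302/25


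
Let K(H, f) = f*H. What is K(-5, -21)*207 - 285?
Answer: 21450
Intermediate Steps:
K(H, f) = H*f
K(-5, -21)*207 - 285 = -5*(-21)*207 - 285 = 105*207 - 285 = 21735 - 285 = 21450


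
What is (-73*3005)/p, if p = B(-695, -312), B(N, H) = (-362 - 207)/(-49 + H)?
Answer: -79190765/569 ≈ -1.3918e+5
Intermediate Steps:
B(N, H) = -569/(-49 + H)
p = 569/361 (p = -569/(-49 - 312) = -569/(-361) = -569*(-1/361) = 569/361 ≈ 1.5762)
(-73*3005)/p = (-73*3005)/(569/361) = -219365*361/569 = -79190765/569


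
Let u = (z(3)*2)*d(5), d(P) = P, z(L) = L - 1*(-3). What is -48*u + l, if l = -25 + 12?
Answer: -2893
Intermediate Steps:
z(L) = 3 + L (z(L) = L + 3 = 3 + L)
u = 60 (u = ((3 + 3)*2)*5 = (6*2)*5 = 12*5 = 60)
l = -13
-48*u + l = -48*60 - 13 = -2880 - 13 = -2893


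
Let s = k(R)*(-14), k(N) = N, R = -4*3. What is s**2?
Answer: 28224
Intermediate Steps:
R = -12
s = 168 (s = -12*(-14) = 168)
s**2 = 168**2 = 28224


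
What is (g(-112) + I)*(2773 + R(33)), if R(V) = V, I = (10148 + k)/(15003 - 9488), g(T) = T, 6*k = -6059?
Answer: -5122705153/16545 ≈ -3.0962e+5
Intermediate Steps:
k = -6059/6 (k = (1/6)*(-6059) = -6059/6 ≈ -1009.8)
I = 54829/33090 (I = (10148 - 6059/6)/(15003 - 9488) = (54829/6)/5515 = (54829/6)*(1/5515) = 54829/33090 ≈ 1.6570)
(g(-112) + I)*(2773 + R(33)) = (-112 + 54829/33090)*(2773 + 33) = -3651251/33090*2806 = -5122705153/16545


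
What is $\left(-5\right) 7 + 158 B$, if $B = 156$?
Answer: $24613$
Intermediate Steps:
$\left(-5\right) 7 + 158 B = \left(-5\right) 7 + 158 \cdot 156 = -35 + 24648 = 24613$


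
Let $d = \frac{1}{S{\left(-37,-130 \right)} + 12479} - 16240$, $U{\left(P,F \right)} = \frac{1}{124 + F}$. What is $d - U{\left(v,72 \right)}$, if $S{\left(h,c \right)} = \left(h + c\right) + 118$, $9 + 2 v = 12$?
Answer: $- \frac{19782599717}{1218140} \approx -16240.0$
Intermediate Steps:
$v = \frac{3}{2}$ ($v = - \frac{9}{2} + \frac{1}{2} \cdot 12 = - \frac{9}{2} + 6 = \frac{3}{2} \approx 1.5$)
$S{\left(h,c \right)} = 118 + c + h$ ($S{\left(h,c \right)} = \left(c + h\right) + 118 = 118 + c + h$)
$d = - \frac{201863199}{12430}$ ($d = \frac{1}{\left(118 - 130 - 37\right) + 12479} - 16240 = \frac{1}{-49 + 12479} - 16240 = \frac{1}{12430} - 16240 = - \frac{201863199}{12430} \approx -16240.0$)
$d - U{\left(v,72 \right)} = - \frac{201863199}{12430} - \frac{1}{124 + 72} = - \frac{201863199}{12430} - \frac{1}{196} = - \frac{19782599717}{1218140}$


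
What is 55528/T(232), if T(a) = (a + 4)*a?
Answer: 6941/6844 ≈ 1.0142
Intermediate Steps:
T(a) = a*(4 + a) (T(a) = (4 + a)*a = a*(4 + a))
55528/T(232) = 55528/((232*(4 + 232))) = 55528/((232*236)) = 55528/54752 = 55528*(1/54752) = 6941/6844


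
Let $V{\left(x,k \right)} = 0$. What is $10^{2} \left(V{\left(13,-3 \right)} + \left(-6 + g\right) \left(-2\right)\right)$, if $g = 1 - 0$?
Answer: $1000$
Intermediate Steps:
$g = 1$ ($g = 1 + 0 = 1$)
$10^{2} \left(V{\left(13,-3 \right)} + \left(-6 + g\right) \left(-2\right)\right) = 10^{2} \left(0 + \left(-6 + 1\right) \left(-2\right)\right) = 100 \left(0 - -10\right) = 100 \left(0 + 10\right) = 100 \cdot 10 = 1000$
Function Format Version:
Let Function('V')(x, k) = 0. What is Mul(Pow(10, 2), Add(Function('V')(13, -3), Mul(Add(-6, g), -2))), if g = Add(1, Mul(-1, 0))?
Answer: 1000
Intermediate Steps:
g = 1 (g = Add(1, 0) = 1)
Mul(Pow(10, 2), Add(Function('V')(13, -3), Mul(Add(-6, g), -2))) = Mul(Pow(10, 2), Add(0, Mul(Add(-6, 1), -2))) = Mul(100, Add(0, Mul(-5, -2))) = Mul(100, Add(0, 10)) = Mul(100, 10) = 1000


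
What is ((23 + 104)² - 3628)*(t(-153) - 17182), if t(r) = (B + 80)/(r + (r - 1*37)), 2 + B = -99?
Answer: -10524779415/49 ≈ -2.1479e+8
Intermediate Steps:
B = -101 (B = -2 - 99 = -101)
t(r) = -21/(-37 + 2*r) (t(r) = (-101 + 80)/(r + (r - 1*37)) = -21/(r + (r - 37)) = -21/(r + (-37 + r)) = -21/(-37 + 2*r))
((23 + 104)² - 3628)*(t(-153) - 17182) = ((23 + 104)² - 3628)*(-21/(-37 + 2*(-153)) - 17182) = (127² - 3628)*(-21/(-37 - 306) - 17182) = (16129 - 3628)*(-21/(-343) - 17182) = 12501*(-21*(-1/343) - 17182) = 12501*(3/49 - 17182) = 12501*(-841915/49) = -10524779415/49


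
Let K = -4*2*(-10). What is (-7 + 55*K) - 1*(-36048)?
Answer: 40441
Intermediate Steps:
K = 80 (K = -8*(-10) = 80)
(-7 + 55*K) - 1*(-36048) = (-7 + 55*80) - 1*(-36048) = (-7 + 4400) + 36048 = 4393 + 36048 = 40441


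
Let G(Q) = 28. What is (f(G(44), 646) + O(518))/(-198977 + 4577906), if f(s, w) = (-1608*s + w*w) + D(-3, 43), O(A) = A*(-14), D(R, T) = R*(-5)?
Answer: 121685/1459643 ≈ 0.083366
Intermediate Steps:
D(R, T) = -5*R
O(A) = -14*A
f(s, w) = 15 + w² - 1608*s (f(s, w) = (-1608*s + w*w) - 5*(-3) = (-1608*s + w²) + 15 = (w² - 1608*s) + 15 = 15 + w² - 1608*s)
(f(G(44), 646) + O(518))/(-198977 + 4577906) = ((15 + 646² - 1608*28) - 14*518)/(-198977 + 4577906) = ((15 + 417316 - 45024) - 7252)/4378929 = (372307 - 7252)*(1/4378929) = 365055*(1/4378929) = 121685/1459643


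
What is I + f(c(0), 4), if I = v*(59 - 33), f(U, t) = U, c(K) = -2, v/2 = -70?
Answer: -3642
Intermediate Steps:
v = -140 (v = 2*(-70) = -140)
I = -3640 (I = -140*(59 - 33) = -140*26 = -3640)
I + f(c(0), 4) = -3640 - 2 = -3642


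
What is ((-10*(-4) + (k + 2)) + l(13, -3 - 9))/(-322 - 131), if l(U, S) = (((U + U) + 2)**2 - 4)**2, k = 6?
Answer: -202816/151 ≈ -1343.2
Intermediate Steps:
l(U, S) = (-4 + (2 + 2*U)**2)**2 (l(U, S) = ((2*U + 2)**2 - 4)**2 = ((2 + 2*U)**2 - 4)**2 = (-4 + (2 + 2*U)**2)**2)
((-10*(-4) + (k + 2)) + l(13, -3 - 9))/(-322 - 131) = ((-10*(-4) + (6 + 2)) + 16*(-1 + (1 + 13)**2)**2)/(-322 - 131) = ((40 + 8) + 16*(-1 + 14**2)**2)/(-453) = (48 + 16*(-1 + 196)**2)*(-1/453) = (48 + 16*195**2)*(-1/453) = (48 + 16*38025)*(-1/453) = (48 + 608400)*(-1/453) = 608448*(-1/453) = -202816/151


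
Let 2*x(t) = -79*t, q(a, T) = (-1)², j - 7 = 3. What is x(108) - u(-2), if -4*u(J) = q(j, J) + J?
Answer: -17065/4 ≈ -4266.3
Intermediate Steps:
j = 10 (j = 7 + 3 = 10)
q(a, T) = 1
x(t) = -79*t/2 (x(t) = (-79*t)/2 = -79*t/2)
u(J) = -¼ - J/4 (u(J) = -(1 + J)/4 = -¼ - J/4)
x(108) - u(-2) = -79/2*108 - (-¼ - ¼*(-2)) = -4266 - (-¼ + ½) = -4266 - 1*¼ = -4266 - ¼ = -17065/4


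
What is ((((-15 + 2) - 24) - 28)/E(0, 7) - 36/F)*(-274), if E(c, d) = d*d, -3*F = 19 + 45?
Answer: -38771/392 ≈ -98.906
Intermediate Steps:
F = -64/3 (F = -(19 + 45)/3 = -⅓*64 = -64/3 ≈ -21.333)
E(c, d) = d²
((((-15 + 2) - 24) - 28)/E(0, 7) - 36/F)*(-274) = ((((-15 + 2) - 24) - 28)/(7²) - 36/(-64/3))*(-274) = (((-13 - 24) - 28)/49 - 36*(-3/64))*(-274) = ((-37 - 28)*(1/49) + 27/16)*(-274) = (-65*1/49 + 27/16)*(-274) = (-65/49 + 27/16)*(-274) = (283/784)*(-274) = -38771/392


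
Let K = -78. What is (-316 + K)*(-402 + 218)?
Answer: 72496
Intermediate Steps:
(-316 + K)*(-402 + 218) = (-316 - 78)*(-402 + 218) = -394*(-184) = 72496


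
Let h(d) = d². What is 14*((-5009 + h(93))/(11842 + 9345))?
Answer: 50960/21187 ≈ 2.4052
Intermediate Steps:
14*((-5009 + h(93))/(11842 + 9345)) = 14*((-5009 + 93²)/(11842 + 9345)) = 14*((-5009 + 8649)/21187) = 14*(3640*(1/21187)) = 14*(3640/21187) = 50960/21187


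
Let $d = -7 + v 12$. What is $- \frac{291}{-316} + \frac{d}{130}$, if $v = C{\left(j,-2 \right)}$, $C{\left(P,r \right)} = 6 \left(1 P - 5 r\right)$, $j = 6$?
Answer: $\frac{39965}{4108} \approx 9.7286$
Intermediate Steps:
$C{\left(P,r \right)} = - 30 r + 6 P$ ($C{\left(P,r \right)} = 6 \left(P - 5 r\right) = - 30 r + 6 P$)
$v = 96$ ($v = \left(-30\right) \left(-2\right) + 6 \cdot 6 = 60 + 36 = 96$)
$d = 1145$ ($d = -7 + 96 \cdot 12 = -7 + 1152 = 1145$)
$- \frac{291}{-316} + \frac{d}{130} = - \frac{291}{-316} + \frac{1145}{130} = \left(-291\right) \left(- \frac{1}{316}\right) + 1145 \cdot \frac{1}{130} = \frac{291}{316} + \frac{229}{26} = \frac{39965}{4108}$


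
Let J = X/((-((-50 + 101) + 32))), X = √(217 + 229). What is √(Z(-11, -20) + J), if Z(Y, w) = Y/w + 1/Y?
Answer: √(38268395 - 1004300*√446)/9130 ≈ 0.45238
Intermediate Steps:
X = √446 ≈ 21.119
Z(Y, w) = 1/Y + Y/w (Z(Y, w) = Y/w + 1/Y = 1/Y + Y/w)
J = -√446/83 (J = √446/((-((-50 + 101) + 32))) = √446/((-(51 + 32))) = √446/((-1*83)) = √446/(-83) = √446*(-1/83) = -√446/83 ≈ -0.25444)
√(Z(-11, -20) + J) = √((1/(-11) - 11/(-20)) - √446/83) = √((-1/11 - 11*(-1/20)) - √446/83) = √((-1/11 + 11/20) - √446/83) = √(101/220 - √446/83)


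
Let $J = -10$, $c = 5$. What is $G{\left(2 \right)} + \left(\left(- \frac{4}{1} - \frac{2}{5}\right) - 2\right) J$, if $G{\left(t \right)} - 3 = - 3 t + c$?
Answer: $66$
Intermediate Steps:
$G{\left(t \right)} = 8 - 3 t$ ($G{\left(t \right)} = 3 - \left(-5 + 3 t\right) = 8 - 3 t$)
$G{\left(2 \right)} + \left(\left(- \frac{4}{1} - \frac{2}{5}\right) - 2\right) J = \left(8 - 6\right) + \left(\left(- \frac{4}{1} - \frac{2}{5}\right) - 2\right) \left(-10\right) = \left(8 - 6\right) + \left(\left(\left(-4\right) 1 - \frac{2}{5}\right) - 2\right) \left(-10\right) = 2 + \left(\left(-4 - \frac{2}{5}\right) - 2\right) \left(-10\right) = 2 + \left(- \frac{22}{5} - 2\right) \left(-10\right) = 2 - -64 = 2 + 64 = 66$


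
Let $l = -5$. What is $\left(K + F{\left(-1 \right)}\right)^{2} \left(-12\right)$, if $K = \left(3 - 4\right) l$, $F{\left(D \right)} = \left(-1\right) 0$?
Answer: $-300$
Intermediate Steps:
$F{\left(D \right)} = 0$
$K = 5$ ($K = \left(3 - 4\right) \left(-5\right) = \left(-1\right) \left(-5\right) = 5$)
$\left(K + F{\left(-1 \right)}\right)^{2} \left(-12\right) = \left(5 + 0\right)^{2} \left(-12\right) = 5^{2} \left(-12\right) = 25 \left(-12\right) = -300$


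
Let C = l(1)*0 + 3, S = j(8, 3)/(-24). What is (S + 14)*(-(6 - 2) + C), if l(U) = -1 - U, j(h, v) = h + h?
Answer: -40/3 ≈ -13.333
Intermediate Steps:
j(h, v) = 2*h
S = -2/3 (S = (2*8)/(-24) = 16*(-1/24) = -2/3 ≈ -0.66667)
C = 3 (C = (-1 - 1*1)*0 + 3 = (-1 - 1)*0 + 3 = -2*0 + 3 = 0 + 3 = 3)
(S + 14)*(-(6 - 2) + C) = (-2/3 + 14)*(-(6 - 2) + 3) = 40*(-1*4 + 3)/3 = 40*(-4 + 3)/3 = (40/3)*(-1) = -40/3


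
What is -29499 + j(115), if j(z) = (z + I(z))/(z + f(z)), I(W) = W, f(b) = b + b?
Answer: -88495/3 ≈ -29498.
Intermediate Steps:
f(b) = 2*b
j(z) = ⅔ (j(z) = (z + z)/(z + 2*z) = (2*z)/((3*z)) = (2*z)*(1/(3*z)) = ⅔)
-29499 + j(115) = -29499 + ⅔ = -88495/3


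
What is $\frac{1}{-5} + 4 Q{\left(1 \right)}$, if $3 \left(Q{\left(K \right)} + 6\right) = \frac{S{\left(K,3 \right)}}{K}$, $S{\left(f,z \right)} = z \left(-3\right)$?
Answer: $- \frac{181}{5} \approx -36.2$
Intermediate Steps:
$S{\left(f,z \right)} = - 3 z$
$Q{\left(K \right)} = -6 - \frac{3}{K}$ ($Q{\left(K \right)} = -6 + \frac{\left(-3\right) 3 \frac{1}{K}}{3} = -6 + \frac{\left(-9\right) \frac{1}{K}}{3} = -6 - \frac{3}{K}$)
$\frac{1}{-5} + 4 Q{\left(1 \right)} = \frac{1}{-5} + 4 \left(-6 - \frac{3}{1}\right) = - \frac{1}{5} + 4 \left(-6 - 3\right) = - \frac{1}{5} + 4 \left(-9\right) = - \frac{1}{5} - 36 = - \frac{181}{5}$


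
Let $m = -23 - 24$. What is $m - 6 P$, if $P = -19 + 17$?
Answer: $-35$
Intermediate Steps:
$m = -47$
$P = -2$
$m - 6 P = -47 - -12 = -47 + 12 = -35$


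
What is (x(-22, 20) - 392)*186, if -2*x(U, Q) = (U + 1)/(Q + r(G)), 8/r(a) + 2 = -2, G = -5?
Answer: -145607/2 ≈ -72804.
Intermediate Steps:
r(a) = -2 (r(a) = 8/(-2 - 2) = 8/(-4) = 8*(-¼) = -2)
x(U, Q) = -(1 + U)/(2*(-2 + Q)) (x(U, Q) = -(U + 1)/(2*(Q - 2)) = -(1 + U)/(2*(-2 + Q)))
(x(-22, 20) - 392)*186 = ((-1 - 1*(-22))/(2*(-2 + 20)) - 392)*186 = ((½)*(-1 + 22)/18 - 392)*186 = ((½)*(1/18)*21 - 392)*186 = (7/12 - 392)*186 = -4697/12*186 = -145607/2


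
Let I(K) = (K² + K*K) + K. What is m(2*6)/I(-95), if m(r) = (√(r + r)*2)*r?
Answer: 16*√6/5985 ≈ 0.0065483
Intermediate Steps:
I(K) = K + 2*K² (I(K) = (K² + K²) + K = 2*K² + K = K + 2*K²)
m(r) = 2*√2*r^(3/2) (m(r) = (√(2*r)*2)*r = ((√2*√r)*2)*r = (2*√2*√r)*r = 2*√2*r^(3/2))
m(2*6)/I(-95) = (2*√2*(2*6)^(3/2))/((-95*(1 + 2*(-95)))) = (2*√2*12^(3/2))/((-95*(1 - 190))) = (2*√2*(24*√3))/((-95*(-189))) = (48*√6)/17955 = (48*√6)*(1/17955) = 16*√6/5985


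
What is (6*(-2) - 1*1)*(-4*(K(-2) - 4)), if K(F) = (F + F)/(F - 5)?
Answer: -1248/7 ≈ -178.29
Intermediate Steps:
K(F) = 2*F/(-5 + F) (K(F) = (2*F)/(-5 + F) = 2*F/(-5 + F))
(6*(-2) - 1*1)*(-4*(K(-2) - 4)) = (6*(-2) - 1*1)*(-4*(2*(-2)/(-5 - 2) - 4)) = (-12 - 1)*(-4*(2*(-2)/(-7) - 4)) = -(-52)*(2*(-2)*(-⅐) - 4) = -(-52)*(4/7 - 4) = -(-52)*(-24)/7 = -13*96/7 = -1248/7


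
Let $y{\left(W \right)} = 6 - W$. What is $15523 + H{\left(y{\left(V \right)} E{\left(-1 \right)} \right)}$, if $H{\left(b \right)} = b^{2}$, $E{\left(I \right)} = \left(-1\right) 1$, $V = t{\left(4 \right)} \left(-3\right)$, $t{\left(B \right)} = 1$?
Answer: $15604$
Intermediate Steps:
$V = -3$ ($V = 1 \left(-3\right) = -3$)
$E{\left(I \right)} = -1$
$15523 + H{\left(y{\left(V \right)} E{\left(-1 \right)} \right)} = 15523 + \left(\left(6 - -3\right) \left(-1\right)\right)^{2} = 15523 + \left(\left(6 + 3\right) \left(-1\right)\right)^{2} = 15523 + \left(9 \left(-1\right)\right)^{2} = 15523 + \left(-9\right)^{2} = 15523 + 81 = 15604$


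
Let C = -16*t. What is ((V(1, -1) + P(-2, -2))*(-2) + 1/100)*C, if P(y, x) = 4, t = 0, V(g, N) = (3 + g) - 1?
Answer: 0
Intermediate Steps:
V(g, N) = 2 + g
C = 0 (C = -16*0 = 0)
((V(1, -1) + P(-2, -2))*(-2) + 1/100)*C = (((2 + 1) + 4)*(-2) + 1/100)*0 = ((3 + 4)*(-2) + 1/100)*0 = (7*(-2) + 1/100)*0 = (-14 + 1/100)*0 = -1399/100*0 = 0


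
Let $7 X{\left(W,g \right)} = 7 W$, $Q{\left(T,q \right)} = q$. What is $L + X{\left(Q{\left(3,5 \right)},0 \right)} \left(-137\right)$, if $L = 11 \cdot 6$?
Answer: $-619$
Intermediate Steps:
$X{\left(W,g \right)} = W$ ($X{\left(W,g \right)} = \frac{7 W}{7} = W$)
$L = 66$
$L + X{\left(Q{\left(3,5 \right)},0 \right)} \left(-137\right) = 66 + 5 \left(-137\right) = 66 - 685 = -619$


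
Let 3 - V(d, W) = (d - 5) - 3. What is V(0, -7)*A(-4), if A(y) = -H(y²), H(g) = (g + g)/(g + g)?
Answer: -11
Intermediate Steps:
V(d, W) = 11 - d (V(d, W) = 3 - ((d - 5) - 3) = 3 - ((-5 + d) - 3) = 3 - (-8 + d) = 3 + (8 - d) = 11 - d)
H(g) = 1 (H(g) = (2*g)/((2*g)) = (2*g)*(1/(2*g)) = 1)
A(y) = -1 (A(y) = -1*1 = -1)
V(0, -7)*A(-4) = (11 - 1*0)*(-1) = (11 + 0)*(-1) = 11*(-1) = -11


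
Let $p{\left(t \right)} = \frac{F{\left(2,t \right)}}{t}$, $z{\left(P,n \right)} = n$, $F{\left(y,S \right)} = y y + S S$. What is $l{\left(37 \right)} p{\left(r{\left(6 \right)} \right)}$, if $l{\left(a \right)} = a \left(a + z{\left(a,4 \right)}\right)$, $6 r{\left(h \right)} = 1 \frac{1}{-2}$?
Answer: $- \frac{875309}{12} \approx -72942.0$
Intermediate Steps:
$r{\left(h \right)} = - \frac{1}{12}$ ($r{\left(h \right)} = \frac{1 \frac{1}{-2}}{6} = \frac{1 \left(- \frac{1}{2}\right)}{6} = \frac{1}{6} \left(- \frac{1}{2}\right) = - \frac{1}{12}$)
$F{\left(y,S \right)} = S^{2} + y^{2}$ ($F{\left(y,S \right)} = y^{2} + S^{2} = S^{2} + y^{2}$)
$l{\left(a \right)} = a \left(4 + a\right)$ ($l{\left(a \right)} = a \left(a + 4\right) = a \left(4 + a\right)$)
$p{\left(t \right)} = \frac{4 + t^{2}}{t}$ ($p{\left(t \right)} = \frac{t^{2} + 2^{2}}{t} = \frac{t^{2} + 4}{t} = \frac{4 + t^{2}}{t}$)
$l{\left(37 \right)} p{\left(r{\left(6 \right)} \right)} = 37 \left(4 + 37\right) \left(- \frac{1}{12} + \frac{4}{- \frac{1}{12}}\right) = 37 \cdot 41 \left(- \frac{1}{12} + 4 \left(-12\right)\right) = 1517 \left(- \frac{1}{12} - 48\right) = 1517 \left(- \frac{577}{12}\right) = - \frac{875309}{12}$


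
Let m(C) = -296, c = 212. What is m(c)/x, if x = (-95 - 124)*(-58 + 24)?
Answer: -148/3723 ≈ -0.039753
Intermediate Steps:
x = 7446 (x = -219*(-34) = 7446)
m(c)/x = -296/7446 = -296*1/7446 = -148/3723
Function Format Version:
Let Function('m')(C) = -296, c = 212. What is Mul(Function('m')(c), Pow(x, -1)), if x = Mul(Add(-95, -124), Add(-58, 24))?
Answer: Rational(-148, 3723) ≈ -0.039753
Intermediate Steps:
x = 7446 (x = Mul(-219, -34) = 7446)
Mul(Function('m')(c), Pow(x, -1)) = Mul(-296, Pow(7446, -1)) = Mul(-296, Rational(1, 7446)) = Rational(-148, 3723)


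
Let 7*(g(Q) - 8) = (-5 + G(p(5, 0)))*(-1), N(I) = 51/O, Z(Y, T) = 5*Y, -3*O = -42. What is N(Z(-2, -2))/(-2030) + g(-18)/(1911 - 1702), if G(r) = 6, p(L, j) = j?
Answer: 19331/539980 ≈ 0.035800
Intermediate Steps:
O = 14 (O = -1/3*(-42) = 14)
N(I) = 51/14
g(Q) = 55/7 (g(Q) = 8 + ((-5 + 6)*(-1))/7 = 8 + (1*(-1))/7 = 8 + (1/7)*(-1) = 8 - 1/7 = 55/7)
N(Z(-2, -2))/(-2030) + g(-18)/(1911 - 1702) = (51/14)/(-2030) + 55/(7*(1911 - 1702)) = (51/14)*(-1/2030) + (55/7)/209 = -51/28420 + (55/7)*(1/209) = -51/28420 + 5/133 = 19331/539980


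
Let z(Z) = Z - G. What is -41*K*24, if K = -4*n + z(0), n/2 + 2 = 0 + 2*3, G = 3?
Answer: 34440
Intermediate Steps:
n = 8 (n = -4 + 2*(0 + 2*3) = -4 + 2*(0 + 6) = -4 + 2*6 = -4 + 12 = 8)
z(Z) = -3 + Z (z(Z) = Z - 1*3 = Z - 3 = -3 + Z)
K = -35 (K = -4*8 + (-3 + 0) = -32 - 3 = -35)
-41*K*24 = -41*(-35)*24 = 1435*24 = 34440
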